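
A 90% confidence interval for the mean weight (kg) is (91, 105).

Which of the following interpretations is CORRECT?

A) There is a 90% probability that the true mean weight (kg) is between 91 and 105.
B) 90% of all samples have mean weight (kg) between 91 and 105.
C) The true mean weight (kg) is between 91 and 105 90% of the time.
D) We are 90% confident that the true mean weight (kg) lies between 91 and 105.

A confidence interval represents our confidence in the procedure, not a probability statement about the parameter.

Key concept: If we repeated this sampling process many times and computed a 90% CI each time, about 90% of those intervals would contain the true population parameter.

For this specific interval (91, 105):
- Midpoint (point estimate): 98
- Margin of error: 7

The correct interpretation is the one stating confidence that the true parameter lies in the interval — option D.

D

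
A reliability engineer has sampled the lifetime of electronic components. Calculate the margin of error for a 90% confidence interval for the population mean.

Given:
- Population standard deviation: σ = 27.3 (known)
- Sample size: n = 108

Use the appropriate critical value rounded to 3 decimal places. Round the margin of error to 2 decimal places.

The population standard deviation σ is known, so use the z-interval margin of error formula.

For 90% confidence, z* = 1.645 (from standard normal table)

Margin of error formula for z-interval: E = z* × σ/√n

E = 1.645 × 27.3/√108
  = 1.645 × 2.626944
  = 4.3213

Rounded to 2 decimal places:

4.32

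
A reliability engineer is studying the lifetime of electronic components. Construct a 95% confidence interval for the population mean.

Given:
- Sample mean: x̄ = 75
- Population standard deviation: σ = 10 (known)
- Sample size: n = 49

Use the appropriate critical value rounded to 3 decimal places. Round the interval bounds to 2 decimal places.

The population standard deviation σ is known, so use a z-interval (standard normal critical value).

For 95% confidence, z* = 1.96 (from standard normal table)

Standard error: SE = σ/√n = 10/√49 = 1.428571

Margin of error: E = z* × SE = 1.96 × 1.428571 = 2.8000

Z-interval: x̄ ± E = 75 ± 2.8000 = (72.2000, 77.8000)

Rounded to 2 decimal places:

(72.20, 77.80)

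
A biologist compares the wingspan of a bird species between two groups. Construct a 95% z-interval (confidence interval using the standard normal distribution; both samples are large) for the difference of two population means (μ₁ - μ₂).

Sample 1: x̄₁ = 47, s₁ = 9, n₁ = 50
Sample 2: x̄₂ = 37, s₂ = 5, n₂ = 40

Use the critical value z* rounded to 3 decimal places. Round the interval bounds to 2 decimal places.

Both samples are large (n₁ = 50 ≥ 30, n₂ = 40 ≥ 30), so a z-interval for the difference of means applies.

Point estimate: x̄₁ - x̄₂ = 47 - 37 = 10

Standard error: SE = √(s₁²/n₁ + s₂²/n₂)
= √(9²/50 + 5²/40)
= √(1.620000 + 0.625000)
= 1.498332

For 95% confidence, z* = 1.96 (from standard normal table)
Margin of error: E = z* × SE = 1.96 × 1.498332 = 2.9367

Z-interval: (x̄₁ - x̄₂) ± E = 10 ± 2.9367 = (7.0633, 12.9367)

Rounded to 2 decimal places:

(7.06, 12.94)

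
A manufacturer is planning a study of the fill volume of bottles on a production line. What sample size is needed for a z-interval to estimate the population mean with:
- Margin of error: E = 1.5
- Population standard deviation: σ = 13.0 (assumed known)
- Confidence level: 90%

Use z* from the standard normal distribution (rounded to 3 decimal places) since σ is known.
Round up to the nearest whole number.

Using z* since population σ is known (z-interval formula).

For 90% confidence, z* = 1.645 (from standard normal table)

Sample size formula for z-interval: n = (z*σ/E)²

n = (1.645 × 13.0 / 1.5)²
  = (14.256667)²
  = 203.2525

Round up to the nearest whole number: n = 204

204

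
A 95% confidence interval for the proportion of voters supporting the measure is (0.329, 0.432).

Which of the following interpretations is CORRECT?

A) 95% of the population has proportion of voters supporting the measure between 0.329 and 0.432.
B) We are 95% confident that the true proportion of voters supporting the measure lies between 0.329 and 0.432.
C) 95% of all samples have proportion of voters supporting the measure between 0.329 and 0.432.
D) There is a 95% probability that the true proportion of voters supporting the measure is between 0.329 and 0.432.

A confidence interval represents our confidence in the procedure, not a probability statement about the parameter.

Key concept: If we repeated this sampling process many times and computed a 95% CI each time, about 95% of those intervals would contain the true population parameter.

For this specific interval (0.329, 0.432):
- Midpoint (point estimate): 0.3805
- Margin of error: 0.0515

The correct interpretation is the one stating confidence that the true parameter lies in the interval — option B.

B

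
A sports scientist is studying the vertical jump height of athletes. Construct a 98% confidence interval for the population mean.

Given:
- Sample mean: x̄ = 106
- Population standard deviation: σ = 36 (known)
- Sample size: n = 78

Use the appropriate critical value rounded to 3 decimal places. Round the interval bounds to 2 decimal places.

The population standard deviation σ is known, so use a z-interval (standard normal critical value).

For 98% confidence, z* = 2.326 (from standard normal table)

Standard error: SE = σ/√n = 36/√78 = 4.076197

Margin of error: E = z* × SE = 2.326 × 4.076197 = 9.4812

Z-interval: x̄ ± E = 106 ± 9.4812 = (96.5188, 115.4812)

Rounded to 2 decimal places:

(96.52, 115.48)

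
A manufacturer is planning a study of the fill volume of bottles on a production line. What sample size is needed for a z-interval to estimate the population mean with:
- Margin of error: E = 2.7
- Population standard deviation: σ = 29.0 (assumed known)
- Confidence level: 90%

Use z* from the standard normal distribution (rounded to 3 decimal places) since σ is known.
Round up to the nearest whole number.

Using z* since population σ is known (z-interval formula).

For 90% confidence, z* = 1.645 (from standard normal table)

Sample size formula for z-interval: n = (z*σ/E)²

n = (1.645 × 29.0 / 2.7)²
  = (17.668519)²
  = 312.1765

Round up to the nearest whole number: n = 313

313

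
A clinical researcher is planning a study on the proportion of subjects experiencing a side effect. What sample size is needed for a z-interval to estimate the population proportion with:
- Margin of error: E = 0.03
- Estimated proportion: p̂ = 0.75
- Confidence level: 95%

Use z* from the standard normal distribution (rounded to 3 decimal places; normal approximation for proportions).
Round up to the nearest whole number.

Using z* for proportion z-interval (normal approximation).

For 95% confidence, z* = 1.96 (from standard normal table)

Sample size formula for proportion z-interval: n = z*²p̂(1-p̂)/E²

n = 1.96² × 0.75 × 0.25 / 0.03²
  = 3.8416 × 0.1875 / 0.0009
  = 800.3333

Round up to the nearest whole number: n = 801

801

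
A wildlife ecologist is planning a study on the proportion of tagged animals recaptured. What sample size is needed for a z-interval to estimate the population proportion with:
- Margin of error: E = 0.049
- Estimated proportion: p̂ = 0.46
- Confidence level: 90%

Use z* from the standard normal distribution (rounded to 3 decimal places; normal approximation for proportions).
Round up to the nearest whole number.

Using z* for proportion z-interval (normal approximation).

For 90% confidence, z* = 1.645 (from standard normal table)

Sample size formula for proportion z-interval: n = z*²p̂(1-p̂)/E²

n = 1.645² × 0.46 × 0.54 / 0.049²
  = 2.706025 × 0.2484 / 0.002401
  = 279.9569

Round up to the nearest whole number: n = 280

280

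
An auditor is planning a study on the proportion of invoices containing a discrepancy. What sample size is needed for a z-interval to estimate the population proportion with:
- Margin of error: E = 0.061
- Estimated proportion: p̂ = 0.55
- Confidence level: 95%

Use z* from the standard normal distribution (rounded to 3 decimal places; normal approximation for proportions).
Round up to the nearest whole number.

Using z* for proportion z-interval (normal approximation).

For 95% confidence, z* = 1.96 (from standard normal table)

Sample size formula for proportion z-interval: n = z*²p̂(1-p̂)/E²

n = 1.96² × 0.55 × 0.45 / 0.061²
  = 3.8416 × 0.2475 / 0.003721
  = 255.5216

Round up to the nearest whole number: n = 256

256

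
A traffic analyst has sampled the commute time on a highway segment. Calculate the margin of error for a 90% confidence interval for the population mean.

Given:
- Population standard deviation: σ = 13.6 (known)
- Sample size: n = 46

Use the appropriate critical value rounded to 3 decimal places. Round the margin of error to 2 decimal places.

The population standard deviation σ is known, so use the z-interval margin of error formula.

For 90% confidence, z* = 1.645 (from standard normal table)

Margin of error formula for z-interval: E = z* × σ/√n

E = 1.645 × 13.6/√46
  = 1.645 × 2.005211
  = 3.2986

Rounded to 2 decimal places:

3.30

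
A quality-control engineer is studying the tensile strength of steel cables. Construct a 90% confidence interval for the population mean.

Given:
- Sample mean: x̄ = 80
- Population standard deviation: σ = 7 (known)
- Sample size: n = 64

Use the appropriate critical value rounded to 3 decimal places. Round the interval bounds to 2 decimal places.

The population standard deviation σ is known, so use a z-interval (standard normal critical value).

For 90% confidence, z* = 1.645 (from standard normal table)

Standard error: SE = σ/√n = 7/√64 = 0.875000

Margin of error: E = z* × SE = 1.645 × 0.875000 = 1.4394

Z-interval: x̄ ± E = 80 ± 1.4394 = (78.5606, 81.4394)

Rounded to 2 decimal places:

(78.56, 81.44)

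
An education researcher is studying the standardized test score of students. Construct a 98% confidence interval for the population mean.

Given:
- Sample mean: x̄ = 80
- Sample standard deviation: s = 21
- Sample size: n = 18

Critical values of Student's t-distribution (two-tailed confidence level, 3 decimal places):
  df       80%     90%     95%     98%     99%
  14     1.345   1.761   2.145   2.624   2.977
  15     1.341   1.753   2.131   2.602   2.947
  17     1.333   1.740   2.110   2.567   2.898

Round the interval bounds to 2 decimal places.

The population standard deviation σ is unknown (only the sample standard deviation s is given), so use a t-interval with df = n - 1 = 18 - 1 = 17.

For 98% confidence with df = 17, t* = 2.567 (from t-table)

Standard error: SE = s/√n = 21/√18 = 4.949747

Margin of error: E = t* × SE = 2.567 × 4.949747 = 12.7060

T-interval: x̄ ± E = 80 ± 12.7060 = (67.2940, 92.7060)

Rounded to 2 decimal places:

(67.29, 92.71)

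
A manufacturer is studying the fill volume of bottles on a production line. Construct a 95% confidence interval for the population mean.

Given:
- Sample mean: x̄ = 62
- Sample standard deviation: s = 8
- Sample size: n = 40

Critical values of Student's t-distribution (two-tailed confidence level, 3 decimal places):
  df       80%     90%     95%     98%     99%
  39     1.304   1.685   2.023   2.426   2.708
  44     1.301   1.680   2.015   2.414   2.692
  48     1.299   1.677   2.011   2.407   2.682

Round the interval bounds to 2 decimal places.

The population standard deviation σ is unknown (only the sample standard deviation s is given), so use a t-interval with df = n - 1 = 40 - 1 = 39.

For 95% confidence with df = 39, t* = 2.023 (from t-table)

Standard error: SE = s/√n = 8/√40 = 1.264911

Margin of error: E = t* × SE = 2.023 × 1.264911 = 2.5589

T-interval: x̄ ± E = 62 ± 2.5589 = (59.4411, 64.5589)

Rounded to 2 decimal places:

(59.44, 64.56)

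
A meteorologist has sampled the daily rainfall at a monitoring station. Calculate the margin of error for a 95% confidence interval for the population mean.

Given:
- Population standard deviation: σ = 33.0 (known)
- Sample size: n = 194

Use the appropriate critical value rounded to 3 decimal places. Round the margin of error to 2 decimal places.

The population standard deviation σ is known, so use the z-interval margin of error formula.

For 95% confidence, z* = 1.96 (from standard normal table)

Margin of error formula for z-interval: E = z* × σ/√n

E = 1.96 × 33.0/√194
  = 1.96 × 2.369262
  = 4.6438

Rounded to 2 decimal places:

4.64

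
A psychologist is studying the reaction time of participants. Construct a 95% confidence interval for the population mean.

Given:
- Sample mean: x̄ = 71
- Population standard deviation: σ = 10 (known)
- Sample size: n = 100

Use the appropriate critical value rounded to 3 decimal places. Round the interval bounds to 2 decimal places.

The population standard deviation σ is known, so use a z-interval (standard normal critical value).

For 95% confidence, z* = 1.96 (from standard normal table)

Standard error: SE = σ/√n = 10/√100 = 1.000000

Margin of error: E = z* × SE = 1.96 × 1.000000 = 1.9600

Z-interval: x̄ ± E = 71 ± 1.9600 = (69.0400, 72.9600)

Rounded to 2 decimal places:

(69.04, 72.96)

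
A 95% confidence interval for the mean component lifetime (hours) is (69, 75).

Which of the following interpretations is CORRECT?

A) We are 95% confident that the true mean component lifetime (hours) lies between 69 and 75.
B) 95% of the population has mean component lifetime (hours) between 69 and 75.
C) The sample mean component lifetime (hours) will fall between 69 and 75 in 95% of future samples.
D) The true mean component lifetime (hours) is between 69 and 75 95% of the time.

A confidence interval represents our confidence in the procedure, not a probability statement about the parameter.

Key concept: If we repeated this sampling process many times and computed a 95% CI each time, about 95% of those intervals would contain the true population parameter.

For this specific interval (69, 75):
- Midpoint (point estimate): 72
- Margin of error: 3

The correct interpretation is the one stating confidence that the true parameter lies in the interval — option A.

A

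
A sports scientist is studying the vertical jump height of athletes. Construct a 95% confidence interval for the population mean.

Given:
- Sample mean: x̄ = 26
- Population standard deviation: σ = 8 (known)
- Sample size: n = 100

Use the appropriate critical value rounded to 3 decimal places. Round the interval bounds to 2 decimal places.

The population standard deviation σ is known, so use a z-interval (standard normal critical value).

For 95% confidence, z* = 1.96 (from standard normal table)

Standard error: SE = σ/√n = 8/√100 = 0.800000

Margin of error: E = z* × SE = 1.96 × 0.800000 = 1.5680

Z-interval: x̄ ± E = 26 ± 1.5680 = (24.4320, 27.5680)

Rounded to 2 decimal places:

(24.43, 27.57)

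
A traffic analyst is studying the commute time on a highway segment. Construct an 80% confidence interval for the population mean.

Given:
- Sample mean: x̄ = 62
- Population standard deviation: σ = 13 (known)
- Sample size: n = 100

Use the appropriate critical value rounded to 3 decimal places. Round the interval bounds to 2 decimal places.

The population standard deviation σ is known, so use a z-interval (standard normal critical value).

For 80% confidence, z* = 1.282 (from standard normal table)

Standard error: SE = σ/√n = 13/√100 = 1.300000

Margin of error: E = z* × SE = 1.282 × 1.300000 = 1.6666

Z-interval: x̄ ± E = 62 ± 1.6666 = (60.3334, 63.6666)

Rounded to 2 decimal places:

(60.33, 63.67)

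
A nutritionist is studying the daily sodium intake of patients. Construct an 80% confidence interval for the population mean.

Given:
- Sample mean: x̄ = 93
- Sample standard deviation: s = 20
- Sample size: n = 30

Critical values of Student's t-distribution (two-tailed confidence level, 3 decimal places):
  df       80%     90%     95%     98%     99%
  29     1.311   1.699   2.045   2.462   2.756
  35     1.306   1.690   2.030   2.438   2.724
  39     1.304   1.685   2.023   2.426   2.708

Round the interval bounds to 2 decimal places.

The population standard deviation σ is unknown (only the sample standard deviation s is given), so use a t-interval with df = n - 1 = 30 - 1 = 29.

For 80% confidence with df = 29, t* = 1.311 (from t-table)

Standard error: SE = s/√n = 20/√30 = 3.651484

Margin of error: E = t* × SE = 1.311 × 3.651484 = 4.7871

T-interval: x̄ ± E = 93 ± 4.7871 = (88.2129, 97.7871)

Rounded to 2 decimal places:

(88.21, 97.79)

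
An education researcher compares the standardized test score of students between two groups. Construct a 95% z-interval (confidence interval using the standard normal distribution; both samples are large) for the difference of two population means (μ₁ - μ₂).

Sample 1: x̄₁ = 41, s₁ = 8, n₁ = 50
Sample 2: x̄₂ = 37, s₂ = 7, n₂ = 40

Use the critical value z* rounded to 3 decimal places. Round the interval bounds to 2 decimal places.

Both samples are large (n₁ = 50 ≥ 30, n₂ = 40 ≥ 30), so a z-interval for the difference of means applies.

Point estimate: x̄₁ - x̄₂ = 41 - 37 = 4

Standard error: SE = √(s₁²/n₁ + s₂²/n₂)
= √(8²/50 + 7²/40)
= √(1.280000 + 1.225000)
= 1.582719

For 95% confidence, z* = 1.96 (from standard normal table)
Margin of error: E = z* × SE = 1.96 × 1.582719 = 3.1021

Z-interval: (x̄₁ - x̄₂) ± E = 4 ± 3.1021 = (0.8979, 7.1021)

Rounded to 2 decimal places:

(0.90, 7.10)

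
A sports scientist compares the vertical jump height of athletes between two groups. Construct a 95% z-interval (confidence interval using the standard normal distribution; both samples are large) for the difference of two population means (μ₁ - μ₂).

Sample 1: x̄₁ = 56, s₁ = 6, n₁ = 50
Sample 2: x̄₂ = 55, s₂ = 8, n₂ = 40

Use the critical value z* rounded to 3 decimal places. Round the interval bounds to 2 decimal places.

Both samples are large (n₁ = 50 ≥ 30, n₂ = 40 ≥ 30), so a z-interval for the difference of means applies.

Point estimate: x̄₁ - x̄₂ = 56 - 55 = 1

Standard error: SE = √(s₁²/n₁ + s₂²/n₂)
= √(6²/50 + 8²/40)
= √(0.720000 + 1.600000)
= 1.523155

For 95% confidence, z* = 1.96 (from standard normal table)
Margin of error: E = z* × SE = 1.96 × 1.523155 = 2.9854

Z-interval: (x̄₁ - x̄₂) ± E = 1 ± 2.9854 = (-1.9854, 3.9854)

Rounded to 2 decimal places:

(-1.99, 3.99)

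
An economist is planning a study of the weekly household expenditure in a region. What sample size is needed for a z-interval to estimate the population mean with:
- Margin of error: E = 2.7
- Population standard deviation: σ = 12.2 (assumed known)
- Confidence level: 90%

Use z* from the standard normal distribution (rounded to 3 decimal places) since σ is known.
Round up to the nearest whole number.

Using z* since population σ is known (z-interval formula).

For 90% confidence, z* = 1.645 (from standard normal table)

Sample size formula for z-interval: n = (z*σ/E)²

n = (1.645 × 12.2 / 2.7)²
  = (7.432963)²
  = 55.2489

Round up to the nearest whole number: n = 56

56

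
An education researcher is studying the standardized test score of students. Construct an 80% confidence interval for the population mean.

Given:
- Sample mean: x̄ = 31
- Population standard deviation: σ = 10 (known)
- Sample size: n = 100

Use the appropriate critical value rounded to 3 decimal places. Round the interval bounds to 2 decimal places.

The population standard deviation σ is known, so use a z-interval (standard normal critical value).

For 80% confidence, z* = 1.282 (from standard normal table)

Standard error: SE = σ/√n = 10/√100 = 1.000000

Margin of error: E = z* × SE = 1.282 × 1.000000 = 1.2820

Z-interval: x̄ ± E = 31 ± 1.2820 = (29.7180, 32.2820)

Rounded to 2 decimal places:

(29.72, 32.28)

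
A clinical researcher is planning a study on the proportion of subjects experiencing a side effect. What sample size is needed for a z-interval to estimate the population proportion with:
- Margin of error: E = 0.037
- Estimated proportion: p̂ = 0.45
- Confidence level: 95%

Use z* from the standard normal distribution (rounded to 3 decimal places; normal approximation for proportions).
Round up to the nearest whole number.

Using z* for proportion z-interval (normal approximation).

For 95% confidence, z* = 1.96 (from standard normal table)

Sample size formula for proportion z-interval: n = z*²p̂(1-p̂)/E²

n = 1.96² × 0.45 × 0.55 / 0.037²
  = 3.8416 × 0.2475 / 0.001369
  = 694.5186

Round up to the nearest whole number: n = 695

695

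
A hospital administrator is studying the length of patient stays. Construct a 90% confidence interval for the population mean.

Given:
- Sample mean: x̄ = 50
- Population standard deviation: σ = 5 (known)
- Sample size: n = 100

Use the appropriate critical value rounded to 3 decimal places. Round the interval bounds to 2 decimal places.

The population standard deviation σ is known, so use a z-interval (standard normal critical value).

For 90% confidence, z* = 1.645 (from standard normal table)

Standard error: SE = σ/√n = 5/√100 = 0.500000

Margin of error: E = z* × SE = 1.645 × 0.500000 = 0.8225

Z-interval: x̄ ± E = 50 ± 0.8225 = (49.1775, 50.8225)

Rounded to 2 decimal places:

(49.18, 50.82)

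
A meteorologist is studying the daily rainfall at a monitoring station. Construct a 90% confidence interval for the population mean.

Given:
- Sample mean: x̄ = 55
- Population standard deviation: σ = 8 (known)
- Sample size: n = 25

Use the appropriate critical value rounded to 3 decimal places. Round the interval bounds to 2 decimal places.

The population standard deviation σ is known, so use a z-interval (standard normal critical value).

For 90% confidence, z* = 1.645 (from standard normal table)

Standard error: SE = σ/√n = 8/√25 = 1.600000

Margin of error: E = z* × SE = 1.645 × 1.600000 = 2.6320

Z-interval: x̄ ± E = 55 ± 2.6320 = (52.3680, 57.6320)

Rounded to 2 decimal places:

(52.37, 57.63)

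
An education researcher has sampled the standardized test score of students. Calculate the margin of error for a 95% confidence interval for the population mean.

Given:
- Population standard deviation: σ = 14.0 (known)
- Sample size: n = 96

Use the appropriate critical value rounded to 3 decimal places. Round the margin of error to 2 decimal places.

The population standard deviation σ is known, so use the z-interval margin of error formula.

For 95% confidence, z* = 1.96 (from standard normal table)

Margin of error formula for z-interval: E = z* × σ/√n

E = 1.96 × 14.0/√96
  = 1.96 × 1.428869
  = 2.8006

Rounded to 2 decimal places:

2.80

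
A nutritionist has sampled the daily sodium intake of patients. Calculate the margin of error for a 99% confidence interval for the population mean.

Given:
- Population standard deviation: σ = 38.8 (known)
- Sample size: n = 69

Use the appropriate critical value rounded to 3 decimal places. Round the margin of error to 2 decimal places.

The population standard deviation σ is known, so use the z-interval margin of error formula.

For 99% confidence, z* = 2.576 (from standard normal table)

Margin of error formula for z-interval: E = z* × σ/√n

E = 2.576 × 38.8/√69
  = 2.576 × 4.670971
  = 12.0324

Rounded to 2 decimal places:

12.03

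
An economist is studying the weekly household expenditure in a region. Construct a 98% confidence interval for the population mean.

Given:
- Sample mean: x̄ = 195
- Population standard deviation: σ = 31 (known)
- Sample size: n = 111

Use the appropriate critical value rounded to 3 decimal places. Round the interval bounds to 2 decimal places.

The population standard deviation σ is known, so use a z-interval (standard normal critical value).

For 98% confidence, z* = 2.326 (from standard normal table)

Standard error: SE = σ/√n = 31/√111 = 2.942390

Margin of error: E = z* × SE = 2.326 × 2.942390 = 6.8440

Z-interval: x̄ ± E = 195 ± 6.8440 = (188.1560, 201.8440)

Rounded to 2 decimal places:

(188.16, 201.84)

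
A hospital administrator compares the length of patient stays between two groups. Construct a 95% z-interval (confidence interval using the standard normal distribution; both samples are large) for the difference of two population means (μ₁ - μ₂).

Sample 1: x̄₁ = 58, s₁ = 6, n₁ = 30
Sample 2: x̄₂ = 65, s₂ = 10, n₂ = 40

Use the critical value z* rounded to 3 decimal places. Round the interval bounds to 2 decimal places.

Both samples are large (n₁ = 30 ≥ 30, n₂ = 40 ≥ 30), so a z-interval for the difference of means applies.

Point estimate: x̄₁ - x̄₂ = 58 - 65 = -7

Standard error: SE = √(s₁²/n₁ + s₂²/n₂)
= √(6²/30 + 10²/40)
= √(1.200000 + 2.500000)
= 1.923538

For 95% confidence, z* = 1.96 (from standard normal table)
Margin of error: E = z* × SE = 1.96 × 1.923538 = 3.7701

Z-interval: (x̄₁ - x̄₂) ± E = -7 ± 3.7701 = (-10.7701, -3.2299)

Rounded to 2 decimal places:

(-10.77, -3.23)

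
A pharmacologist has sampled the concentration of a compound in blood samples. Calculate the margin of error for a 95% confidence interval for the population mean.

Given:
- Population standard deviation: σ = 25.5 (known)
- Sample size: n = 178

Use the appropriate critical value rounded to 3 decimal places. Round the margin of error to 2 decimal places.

The population standard deviation σ is known, so use the z-interval margin of error formula.

For 95% confidence, z* = 1.96 (from standard normal table)

Margin of error formula for z-interval: E = z* × σ/√n

E = 1.96 × 25.5/√178
  = 1.96 × 1.911306
  = 3.7462

Rounded to 2 decimal places:

3.75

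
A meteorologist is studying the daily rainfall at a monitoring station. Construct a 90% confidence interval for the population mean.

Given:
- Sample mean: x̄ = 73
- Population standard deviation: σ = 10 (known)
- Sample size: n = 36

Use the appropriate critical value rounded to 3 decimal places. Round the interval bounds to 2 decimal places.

The population standard deviation σ is known, so use a z-interval (standard normal critical value).

For 90% confidence, z* = 1.645 (from standard normal table)

Standard error: SE = σ/√n = 10/√36 = 1.666667

Margin of error: E = z* × SE = 1.645 × 1.666667 = 2.7417

Z-interval: x̄ ± E = 73 ± 2.7417 = (70.2583, 75.7417)

Rounded to 2 decimal places:

(70.26, 75.74)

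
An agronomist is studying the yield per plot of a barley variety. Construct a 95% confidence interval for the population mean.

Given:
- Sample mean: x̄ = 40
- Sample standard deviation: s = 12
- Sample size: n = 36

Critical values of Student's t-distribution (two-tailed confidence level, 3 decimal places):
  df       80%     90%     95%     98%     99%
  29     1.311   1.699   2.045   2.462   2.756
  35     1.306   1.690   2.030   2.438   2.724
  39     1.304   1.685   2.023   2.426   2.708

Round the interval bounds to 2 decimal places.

The population standard deviation σ is unknown (only the sample standard deviation s is given), so use a t-interval with df = n - 1 = 36 - 1 = 35.

For 95% confidence with df = 35, t* = 2.030 (from t-table)

Standard error: SE = s/√n = 12/√36 = 2.000000

Margin of error: E = t* × SE = 2.030 × 2.000000 = 4.0600

T-interval: x̄ ± E = 40 ± 4.0600 = (35.9400, 44.0600)

Rounded to 2 decimal places:

(35.94, 44.06)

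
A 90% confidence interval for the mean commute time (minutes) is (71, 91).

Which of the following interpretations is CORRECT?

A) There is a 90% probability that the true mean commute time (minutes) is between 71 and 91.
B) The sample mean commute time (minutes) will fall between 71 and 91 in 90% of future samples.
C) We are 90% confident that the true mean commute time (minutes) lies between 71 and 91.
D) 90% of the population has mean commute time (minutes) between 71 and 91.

A confidence interval represents our confidence in the procedure, not a probability statement about the parameter.

Key concept: If we repeated this sampling process many times and computed a 90% CI each time, about 90% of those intervals would contain the true population parameter.

For this specific interval (71, 91):
- Midpoint (point estimate): 81
- Margin of error: 10

The correct interpretation is the one stating confidence that the true parameter lies in the interval — option C.

C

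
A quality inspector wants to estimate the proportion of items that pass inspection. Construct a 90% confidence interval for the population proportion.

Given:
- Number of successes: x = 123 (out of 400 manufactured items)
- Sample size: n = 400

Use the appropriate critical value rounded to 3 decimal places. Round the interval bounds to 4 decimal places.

Sample proportion: p̂ = 123/400 = 0.307500

Check conditions for normal approximation:
  np̂ = 123 ≥ 10 ✓
  n(1-p̂) = 277 ≥ 10 ✓

The sample is large enough, so use a z-interval (normal approximation) for the proportion.

For 90% confidence, z* = 1.645 (from standard normal table)

Standard error: SE = √(p̂(1-p̂)/n) = √(0.307500×0.692500/400) = 0.02307291

Margin of error: E = z* × SE = 1.645 × 0.02307291 = 0.037955

Z-interval: p̂ ± E = 0.307500 ± 0.037955 = (0.269545, 0.345455)

Rounded to 4 decimal places:

(0.2695, 0.3455)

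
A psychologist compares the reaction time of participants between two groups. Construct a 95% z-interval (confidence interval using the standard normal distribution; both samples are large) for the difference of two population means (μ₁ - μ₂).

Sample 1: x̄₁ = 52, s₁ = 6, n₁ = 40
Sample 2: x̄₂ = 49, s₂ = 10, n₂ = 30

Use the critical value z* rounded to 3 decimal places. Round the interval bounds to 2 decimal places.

Both samples are large (n₁ = 40 ≥ 30, n₂ = 30 ≥ 30), so a z-interval for the difference of means applies.

Point estimate: x̄₁ - x̄₂ = 52 - 49 = 3

Standard error: SE = √(s₁²/n₁ + s₂²/n₂)
= √(6²/40 + 10²/30)
= √(0.900000 + 3.333333)
= 2.057507

For 95% confidence, z* = 1.96 (from standard normal table)
Margin of error: E = z* × SE = 1.96 × 2.057507 = 4.0327

Z-interval: (x̄₁ - x̄₂) ± E = 3 ± 4.0327 = (-1.0327, 7.0327)

Rounded to 2 decimal places:

(-1.03, 7.03)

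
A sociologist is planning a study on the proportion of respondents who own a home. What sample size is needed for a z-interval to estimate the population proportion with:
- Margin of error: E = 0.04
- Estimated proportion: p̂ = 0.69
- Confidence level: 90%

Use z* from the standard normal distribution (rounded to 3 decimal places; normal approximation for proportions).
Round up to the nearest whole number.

Using z* for proportion z-interval (normal approximation).

For 90% confidence, z* = 1.645 (from standard normal table)

Sample size formula for proportion z-interval: n = z*²p̂(1-p̂)/E²

n = 1.645² × 0.69 × 0.31 / 0.04²
  = 2.706025 × 0.2139 / 0.0016
  = 361.7617

Round up to the nearest whole number: n = 362

362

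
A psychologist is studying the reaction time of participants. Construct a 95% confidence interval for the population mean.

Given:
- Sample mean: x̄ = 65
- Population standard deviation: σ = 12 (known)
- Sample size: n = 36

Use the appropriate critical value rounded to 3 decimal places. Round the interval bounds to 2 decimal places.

The population standard deviation σ is known, so use a z-interval (standard normal critical value).

For 95% confidence, z* = 1.96 (from standard normal table)

Standard error: SE = σ/√n = 12/√36 = 2.000000

Margin of error: E = z* × SE = 1.96 × 2.000000 = 3.9200

Z-interval: x̄ ± E = 65 ± 3.9200 = (61.0800, 68.9200)

Rounded to 2 decimal places:

(61.08, 68.92)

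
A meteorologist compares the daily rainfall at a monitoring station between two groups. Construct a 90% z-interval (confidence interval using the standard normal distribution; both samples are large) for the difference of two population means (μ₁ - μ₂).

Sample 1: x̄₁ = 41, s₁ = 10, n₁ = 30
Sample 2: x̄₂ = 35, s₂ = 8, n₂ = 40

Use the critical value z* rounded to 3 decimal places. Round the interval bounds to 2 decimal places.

Both samples are large (n₁ = 30 ≥ 30, n₂ = 40 ≥ 30), so a z-interval for the difference of means applies.

Point estimate: x̄₁ - x̄₂ = 41 - 35 = 6

Standard error: SE = √(s₁²/n₁ + s₂²/n₂)
= √(10²/30 + 8²/40)
= √(3.333333 + 1.600000)
= 2.221111

For 90% confidence, z* = 1.645 (from standard normal table)
Margin of error: E = z* × SE = 1.645 × 2.221111 = 3.6537

Z-interval: (x̄₁ - x̄₂) ± E = 6 ± 3.6537 = (2.3463, 9.6537)

Rounded to 2 decimal places:

(2.35, 9.65)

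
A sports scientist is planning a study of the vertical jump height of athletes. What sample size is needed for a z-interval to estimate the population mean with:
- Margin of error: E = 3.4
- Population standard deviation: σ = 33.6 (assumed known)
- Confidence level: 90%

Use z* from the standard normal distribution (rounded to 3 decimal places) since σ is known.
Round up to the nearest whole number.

Using z* since population σ is known (z-interval formula).

For 90% confidence, z* = 1.645 (from standard normal table)

Sample size formula for z-interval: n = (z*σ/E)²

n = (1.645 × 33.6 / 3.4)²
  = (16.256471)²
  = 264.2728

Round up to the nearest whole number: n = 265

265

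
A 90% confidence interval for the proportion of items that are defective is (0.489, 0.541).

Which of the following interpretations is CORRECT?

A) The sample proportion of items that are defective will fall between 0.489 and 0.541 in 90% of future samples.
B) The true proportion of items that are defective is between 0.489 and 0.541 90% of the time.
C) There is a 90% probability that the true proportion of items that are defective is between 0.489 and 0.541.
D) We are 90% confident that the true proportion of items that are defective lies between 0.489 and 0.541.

A confidence interval represents our confidence in the procedure, not a probability statement about the parameter.

Key concept: If we repeated this sampling process many times and computed a 90% CI each time, about 90% of those intervals would contain the true population parameter.

For this specific interval (0.489, 0.541):
- Midpoint (point estimate): 0.515
- Margin of error: 0.026

The correct interpretation is the one stating confidence that the true parameter lies in the interval — option D.

D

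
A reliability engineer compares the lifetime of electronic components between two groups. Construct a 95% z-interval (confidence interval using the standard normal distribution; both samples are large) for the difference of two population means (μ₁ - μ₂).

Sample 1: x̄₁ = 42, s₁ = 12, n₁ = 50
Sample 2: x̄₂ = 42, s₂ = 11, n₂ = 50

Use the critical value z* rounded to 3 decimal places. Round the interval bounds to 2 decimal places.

Both samples are large (n₁ = 50 ≥ 30, n₂ = 50 ≥ 30), so a z-interval for the difference of means applies.

Point estimate: x̄₁ - x̄₂ = 42 - 42 = 0

Standard error: SE = √(s₁²/n₁ + s₂²/n₂)
= √(12²/50 + 11²/50)
= √(2.880000 + 2.420000)
= 2.302173

For 95% confidence, z* = 1.96 (from standard normal table)
Margin of error: E = z* × SE = 1.96 × 2.302173 = 4.5123

Z-interval: (x̄₁ - x̄₂) ± E = 0 ± 4.5123 = (-4.5123, 4.5123)

Rounded to 2 decimal places:

(-4.51, 4.51)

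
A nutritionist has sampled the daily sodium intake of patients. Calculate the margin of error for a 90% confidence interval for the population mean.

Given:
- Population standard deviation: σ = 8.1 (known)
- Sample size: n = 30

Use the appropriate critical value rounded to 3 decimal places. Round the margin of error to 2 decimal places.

The population standard deviation σ is known, so use the z-interval margin of error formula.

For 90% confidence, z* = 1.645 (from standard normal table)

Margin of error formula for z-interval: E = z* × σ/√n

E = 1.645 × 8.1/√30
  = 1.645 × 1.478851
  = 2.4327

Rounded to 2 decimal places:

2.43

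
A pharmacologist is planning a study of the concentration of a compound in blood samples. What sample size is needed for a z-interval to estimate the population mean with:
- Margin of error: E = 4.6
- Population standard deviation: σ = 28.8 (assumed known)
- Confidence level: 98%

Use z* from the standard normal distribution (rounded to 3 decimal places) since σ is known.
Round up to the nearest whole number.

Using z* since population σ is known (z-interval formula).

For 98% confidence, z* = 2.326 (from standard normal table)

Sample size formula for z-interval: n = (z*σ/E)²

n = (2.326 × 28.8 / 4.6)²
  = (14.562783)²
  = 212.0746

Round up to the nearest whole number: n = 213

213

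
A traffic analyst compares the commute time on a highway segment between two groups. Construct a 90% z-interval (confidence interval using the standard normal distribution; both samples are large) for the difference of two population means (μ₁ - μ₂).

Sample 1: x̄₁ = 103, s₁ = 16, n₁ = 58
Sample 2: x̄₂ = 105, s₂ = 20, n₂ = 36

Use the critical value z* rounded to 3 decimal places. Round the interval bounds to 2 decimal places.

Both samples are large (n₁ = 58 ≥ 30, n₂ = 36 ≥ 30), so a z-interval for the difference of means applies.

Point estimate: x̄₁ - x̄₂ = 103 - 105 = -2

Standard error: SE = √(s₁²/n₁ + s₂²/n₂)
= √(16²/58 + 20²/36)
= √(4.413793 + 11.111111)
= 3.940166

For 90% confidence, z* = 1.645 (from standard normal table)
Margin of error: E = z* × SE = 1.645 × 3.940166 = 6.4816

Z-interval: (x̄₁ - x̄₂) ± E = -2 ± 6.4816 = (-8.4816, 4.4816)

Rounded to 2 decimal places:

(-8.48, 4.48)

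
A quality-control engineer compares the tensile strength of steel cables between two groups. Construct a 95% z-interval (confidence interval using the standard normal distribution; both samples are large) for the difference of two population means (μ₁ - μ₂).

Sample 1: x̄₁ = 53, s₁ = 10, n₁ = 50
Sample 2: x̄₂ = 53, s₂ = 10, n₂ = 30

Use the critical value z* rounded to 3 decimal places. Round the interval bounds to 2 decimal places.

Both samples are large (n₁ = 50 ≥ 30, n₂ = 30 ≥ 30), so a z-interval for the difference of means applies.

Point estimate: x̄₁ - x̄₂ = 53 - 53 = 0

Standard error: SE = √(s₁²/n₁ + s₂²/n₂)
= √(10²/50 + 10²/30)
= √(2.000000 + 3.333333)
= 2.309401

For 95% confidence, z* = 1.96 (from standard normal table)
Margin of error: E = z* × SE = 1.96 × 2.309401 = 4.5264

Z-interval: (x̄₁ - x̄₂) ± E = 0 ± 4.5264 = (-4.5264, 4.5264)

Rounded to 2 decimal places:

(-4.53, 4.53)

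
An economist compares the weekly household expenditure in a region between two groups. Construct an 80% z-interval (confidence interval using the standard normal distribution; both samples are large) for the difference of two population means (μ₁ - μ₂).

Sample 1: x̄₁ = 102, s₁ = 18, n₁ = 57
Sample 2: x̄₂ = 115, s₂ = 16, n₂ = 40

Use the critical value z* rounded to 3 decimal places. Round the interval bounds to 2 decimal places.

Both samples are large (n₁ = 57 ≥ 30, n₂ = 40 ≥ 30), so a z-interval for the difference of means applies.

Point estimate: x̄₁ - x̄₂ = 102 - 115 = -13

Standard error: SE = √(s₁²/n₁ + s₂²/n₂)
= √(18²/57 + 16²/40)
= √(5.684211 + 6.400000)
= 3.476235

For 80% confidence, z* = 1.282 (from standard normal table)
Margin of error: E = z* × SE = 1.282 × 3.476235 = 4.4565

Z-interval: (x̄₁ - x̄₂) ± E = -13 ± 4.4565 = (-17.4565, -8.5435)

Rounded to 2 decimal places:

(-17.46, -8.54)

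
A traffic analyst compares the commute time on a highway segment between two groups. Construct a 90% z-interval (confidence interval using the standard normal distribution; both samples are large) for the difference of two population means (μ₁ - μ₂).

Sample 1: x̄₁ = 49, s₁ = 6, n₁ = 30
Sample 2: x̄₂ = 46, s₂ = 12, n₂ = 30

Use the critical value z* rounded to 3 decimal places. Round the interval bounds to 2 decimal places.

Both samples are large (n₁ = 30 ≥ 30, n₂ = 30 ≥ 30), so a z-interval for the difference of means applies.

Point estimate: x̄₁ - x̄₂ = 49 - 46 = 3

Standard error: SE = √(s₁²/n₁ + s₂²/n₂)
= √(6²/30 + 12²/30)
= √(1.200000 + 4.800000)
= 2.449490

For 90% confidence, z* = 1.645 (from standard normal table)
Margin of error: E = z* × SE = 1.645 × 2.449490 = 4.0294

Z-interval: (x̄₁ - x̄₂) ± E = 3 ± 4.0294 = (-1.0294, 7.0294)

Rounded to 2 decimal places:

(-1.03, 7.03)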